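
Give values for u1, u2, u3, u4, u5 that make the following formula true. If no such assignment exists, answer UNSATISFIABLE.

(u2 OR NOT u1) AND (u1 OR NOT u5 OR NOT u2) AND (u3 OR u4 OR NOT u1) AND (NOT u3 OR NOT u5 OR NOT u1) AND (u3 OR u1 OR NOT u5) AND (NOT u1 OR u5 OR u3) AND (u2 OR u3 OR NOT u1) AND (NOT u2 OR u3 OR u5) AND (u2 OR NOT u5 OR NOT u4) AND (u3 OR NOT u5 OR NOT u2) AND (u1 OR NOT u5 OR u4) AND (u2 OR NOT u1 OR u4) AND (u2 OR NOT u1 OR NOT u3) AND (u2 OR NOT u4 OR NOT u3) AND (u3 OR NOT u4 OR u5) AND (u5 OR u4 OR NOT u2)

u1 ↦ true,  u2 ↦ true,  u3 ↦ true,  u4 ↦ true,  u5 ↦ false

Suppose u2 = true.
Suppose u1 = true.
Suppose u3 = true.
The clause (NOT u5) is unit, so u5 = false.
The clause (u4) is unit, so u4 = true.
This assignment satisfies each clause.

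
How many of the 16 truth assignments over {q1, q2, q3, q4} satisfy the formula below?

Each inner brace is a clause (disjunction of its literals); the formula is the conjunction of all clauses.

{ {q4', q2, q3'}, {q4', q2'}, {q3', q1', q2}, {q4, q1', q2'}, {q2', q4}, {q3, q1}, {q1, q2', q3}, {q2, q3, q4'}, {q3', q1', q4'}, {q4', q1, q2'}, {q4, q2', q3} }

2

There are 2^4 = 16 truth assignments over (q1, q2, q3, q4).
Split on q2. With q2 = 1, the clauses containing q2 are satisfied and q2' drops from the rest; 0 of the 2^3 = 8 assignments to the other variables satisfy what remains.
With q2 = 0, by the same count on the reduced clause set, 2 assignments work.
(One model: q1=F, q2=F, q3=T, q4=F.)
Total: 0 + 2 = 2.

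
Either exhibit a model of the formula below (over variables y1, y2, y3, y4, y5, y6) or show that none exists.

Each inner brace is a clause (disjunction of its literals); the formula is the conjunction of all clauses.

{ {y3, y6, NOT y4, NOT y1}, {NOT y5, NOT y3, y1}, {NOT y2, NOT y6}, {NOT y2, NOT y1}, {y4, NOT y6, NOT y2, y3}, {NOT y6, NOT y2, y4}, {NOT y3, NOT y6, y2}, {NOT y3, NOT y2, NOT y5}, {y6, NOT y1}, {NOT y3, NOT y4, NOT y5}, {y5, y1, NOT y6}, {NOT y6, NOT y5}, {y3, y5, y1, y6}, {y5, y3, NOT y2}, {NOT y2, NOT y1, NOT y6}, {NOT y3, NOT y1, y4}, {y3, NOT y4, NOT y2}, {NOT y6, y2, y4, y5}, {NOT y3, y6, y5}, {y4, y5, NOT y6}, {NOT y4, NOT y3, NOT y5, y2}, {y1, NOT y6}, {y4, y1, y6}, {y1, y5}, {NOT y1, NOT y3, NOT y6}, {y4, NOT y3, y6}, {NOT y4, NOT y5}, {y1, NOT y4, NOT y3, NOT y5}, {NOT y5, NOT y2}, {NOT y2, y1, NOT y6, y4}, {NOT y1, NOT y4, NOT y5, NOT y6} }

y1=true,  y2=false,  y3=false,  y4=true,  y5=false,  y6=true

Case y2 = false:
Case y3 = false:
Case y6 = true:
The clause (NOT y5) is unit, so y5 = false.
The clause (y1) is unit, so y1 = true.
The clause (y4) is unit, so y4 = true.
All clauses are satisfied.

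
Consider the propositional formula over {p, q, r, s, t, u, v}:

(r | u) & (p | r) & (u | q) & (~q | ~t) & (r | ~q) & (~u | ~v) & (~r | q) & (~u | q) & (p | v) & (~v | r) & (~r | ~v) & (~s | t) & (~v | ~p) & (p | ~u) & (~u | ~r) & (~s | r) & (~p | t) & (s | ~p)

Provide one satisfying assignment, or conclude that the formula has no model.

Branch on r: set r = 1.
(q) alone gives q = 1.
(~t) alone gives t = 0.
(~v) alone gives v = 0.
(p) alone gives p = 1.
That conflicts with the unit clause (~p).
That branch fails; take r = 0 instead.
(u) alone gives u = 1.
(p) alone gives p = 1.
(~q) alone gives q = 0.
That conflicts with the unit clause (q).
Both values of r lead to a conflict.

UNSATISFIABLE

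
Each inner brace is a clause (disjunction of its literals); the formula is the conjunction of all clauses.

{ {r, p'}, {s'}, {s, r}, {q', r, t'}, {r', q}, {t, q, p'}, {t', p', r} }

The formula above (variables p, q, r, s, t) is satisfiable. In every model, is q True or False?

Suppose q = 0.
(s') alone gives s = 0.
(r) alone gives r = 1.
Now (r') is unsatisfied and unit — conflict.
So every satisfying assignment has q = True.

True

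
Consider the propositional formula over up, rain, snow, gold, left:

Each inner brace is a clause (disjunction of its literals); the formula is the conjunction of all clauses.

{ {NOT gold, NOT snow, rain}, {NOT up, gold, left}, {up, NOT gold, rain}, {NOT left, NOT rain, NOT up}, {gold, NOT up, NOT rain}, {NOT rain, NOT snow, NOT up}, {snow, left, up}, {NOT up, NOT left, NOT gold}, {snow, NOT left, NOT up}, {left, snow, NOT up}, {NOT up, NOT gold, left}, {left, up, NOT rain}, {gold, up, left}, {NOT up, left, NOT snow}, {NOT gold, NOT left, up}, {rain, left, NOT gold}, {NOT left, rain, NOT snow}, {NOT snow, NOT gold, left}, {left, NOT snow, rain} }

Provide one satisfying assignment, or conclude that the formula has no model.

Case gold = false:
Case up = false:
(left) alone gives left = true.
Case rain = false:
(NOT snow) alone gives snow = false.
All clauses are satisfied.

up: false,  rain: false,  snow: false,  gold: false,  left: true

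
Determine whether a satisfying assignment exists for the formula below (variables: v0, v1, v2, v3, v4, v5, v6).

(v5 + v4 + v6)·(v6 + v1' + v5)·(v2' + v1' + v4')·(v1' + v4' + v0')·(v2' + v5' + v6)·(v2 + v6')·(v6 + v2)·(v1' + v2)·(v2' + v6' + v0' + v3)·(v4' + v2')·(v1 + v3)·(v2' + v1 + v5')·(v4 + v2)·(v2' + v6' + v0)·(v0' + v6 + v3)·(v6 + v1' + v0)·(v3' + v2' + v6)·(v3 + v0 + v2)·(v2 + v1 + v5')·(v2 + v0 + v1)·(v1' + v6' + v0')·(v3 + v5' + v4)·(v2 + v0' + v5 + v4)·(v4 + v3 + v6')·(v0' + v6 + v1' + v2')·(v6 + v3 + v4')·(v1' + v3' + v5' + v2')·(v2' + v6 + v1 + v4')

Yes, satisfiable

Branch on v2: set v2 = 1.
From the singleton clause (v4'), v4 = 0.
Branch on v5: set v5 = 0.
From the singleton clause (v6), v6 = 1.
From the singleton clause (v0), v0 = 1.
From the singleton clause (v3), v3 = 1.
From the singleton clause (v1'), v1 = 0.
This assignment satisfies each clause.
A satisfying assignment: v0: 1, v1: 0, v2: 1, v3: 1, v4: 0, v5: 0, v6: 1.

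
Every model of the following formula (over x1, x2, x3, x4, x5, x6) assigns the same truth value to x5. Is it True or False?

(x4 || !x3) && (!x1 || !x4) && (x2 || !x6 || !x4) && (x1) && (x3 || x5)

Suppose x5 = false.
Unit clause (x1) forces x1 = true.
Unit clause (!x4) forces x4 = false.
Unit clause (!x3) forces x3 = false.
But (x3) is also a unit clause — contradiction.
So every satisfying assignment has x5 = True.

True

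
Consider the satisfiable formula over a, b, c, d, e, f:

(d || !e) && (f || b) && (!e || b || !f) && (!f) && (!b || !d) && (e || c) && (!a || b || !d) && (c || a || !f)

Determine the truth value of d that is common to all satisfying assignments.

Suppose d = true.
Unit clause (!f) forces f = false.
Unit clause (b) forces b = true.
Now (!b) is unsatisfied and unit — conflict.
So every satisfying assignment has d = False.

False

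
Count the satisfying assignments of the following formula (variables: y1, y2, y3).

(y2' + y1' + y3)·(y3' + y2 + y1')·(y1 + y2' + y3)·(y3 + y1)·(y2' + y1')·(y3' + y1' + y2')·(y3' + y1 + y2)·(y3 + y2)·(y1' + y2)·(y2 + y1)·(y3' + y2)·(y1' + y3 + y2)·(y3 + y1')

There are 2^3 = 8 truth assignments over (y1, y2, y3).
Check each against the 13 clauses (columns in the order y1, y2, y3):
  F F F  ✗ fails (y3 + y1)
  F F T  ✗ fails (y3' + y1 + y2)
  F T F  ✗ fails (y1 + y2' + y3)
  F T T  ✓ satisfies all
  T F F  ✗ fails (y3 + y2)
  T F T  ✗ fails (y3' + y2 + y1')
  T T F  ✗ fails (y2' + y1' + y3)
  T T T  ✗ fails (y2' + y1')
1 of the 8 rows is a model.

1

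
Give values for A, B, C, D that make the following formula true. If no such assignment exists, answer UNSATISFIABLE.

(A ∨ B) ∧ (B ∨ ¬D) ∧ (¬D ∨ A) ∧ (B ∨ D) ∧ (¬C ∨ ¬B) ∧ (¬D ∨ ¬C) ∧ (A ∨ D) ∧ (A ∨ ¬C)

A=True; B=True; C=False; D=False

Case A = True:
Case B = True:
(¬C) alone gives C = False.
No clause remains; D is free.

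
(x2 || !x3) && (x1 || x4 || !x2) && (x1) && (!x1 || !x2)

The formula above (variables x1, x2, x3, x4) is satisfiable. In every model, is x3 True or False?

Suppose x3 = true.
From the singleton clause (x2), x2 = true.
From the singleton clause (x1), x1 = true.
That conflicts with the unit clause (!x1).
So every satisfying assignment has x3 = False.

False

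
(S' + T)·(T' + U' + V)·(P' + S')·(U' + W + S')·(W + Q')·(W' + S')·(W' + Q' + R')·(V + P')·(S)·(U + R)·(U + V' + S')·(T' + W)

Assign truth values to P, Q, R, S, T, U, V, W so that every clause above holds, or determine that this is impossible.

(S) alone gives S = 1.
(T) alone gives T = 1.
(P') alone gives P = 0.
(W') alone gives W = 0.
But (W) is also a unit clause — contradiction.

UNSATISFIABLE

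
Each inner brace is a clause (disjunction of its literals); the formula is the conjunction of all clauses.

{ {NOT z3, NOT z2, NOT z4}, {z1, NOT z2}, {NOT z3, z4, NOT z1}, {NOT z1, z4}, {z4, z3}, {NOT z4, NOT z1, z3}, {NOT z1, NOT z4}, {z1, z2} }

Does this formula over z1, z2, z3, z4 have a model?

No, unsatisfiable

Suppose z1 = true.
(z4) alone gives z4 = true.
That conflicts with the unit clause (NOT z4).
So z1 must be the other value — set z1 = false.
(NOT z2) alone gives z2 = false.
That conflicts with the unit clause (z2).
Neither z1 = true nor z1 = false works.
No assignment satisfies every clause.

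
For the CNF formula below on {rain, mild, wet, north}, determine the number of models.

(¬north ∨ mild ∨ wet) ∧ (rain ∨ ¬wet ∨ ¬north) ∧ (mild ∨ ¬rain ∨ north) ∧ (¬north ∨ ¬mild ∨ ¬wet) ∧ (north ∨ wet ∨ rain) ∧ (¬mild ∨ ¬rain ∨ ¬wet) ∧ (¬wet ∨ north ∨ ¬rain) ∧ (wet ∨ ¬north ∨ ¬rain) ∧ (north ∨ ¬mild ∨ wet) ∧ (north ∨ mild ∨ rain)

3

There are 2^4 = 16 truth assignments over (rain, mild, wet, north).
Check each against the 10 clauses (columns in the order rain, mild, wet, north):
  F F F F  ✗ fails (north ∨ wet ∨ rain)
  F F F T  ✗ fails (¬north ∨ mild ∨ wet)
  F F T F  ✗ fails (north ∨ mild ∨ rain)
  F F T T  ✗ fails (rain ∨ ¬wet ∨ ¬north)
  F T F F  ✗ fails (north ∨ wet ∨ rain)
  F T F T  ✓ satisfies all
  F T T F  ✓ satisfies all
  F T T T  ✗ fails (rain ∨ ¬wet ∨ ¬north)
  T F F F  ✗ fails (mild ∨ ¬rain ∨ north)
  T F F T  ✗ fails (¬north ∨ mild ∨ wet)
  T F T F  ✗ fails (mild ∨ ¬rain ∨ north)
  T F T T  ✓ satisfies all
  T T F F  ✗ fails (north ∨ ¬mild ∨ wet)
  T T F T  ✗ fails (wet ∨ ¬north ∨ ¬rain)
  T T T F  ✗ fails (¬mild ∨ ¬rain ∨ ¬wet)
  T T T T  ✗ fails (¬north ∨ ¬mild ∨ ¬wet)
3 of the 16 rows are models.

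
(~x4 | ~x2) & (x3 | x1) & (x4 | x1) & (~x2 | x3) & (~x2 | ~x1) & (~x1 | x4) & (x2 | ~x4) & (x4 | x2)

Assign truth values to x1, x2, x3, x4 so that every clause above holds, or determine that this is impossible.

Try x4 = 0.
(x1) alone gives x1 = 1.
Now (~x1) is unsatisfied and unit — conflict.
Backtrack on x4: now try x4 = 1.
(~x2) alone gives x2 = 0.
Now (x2) is unsatisfied and unit — conflict.
Either choice for x4 ends in contradiction.

UNSATISFIABLE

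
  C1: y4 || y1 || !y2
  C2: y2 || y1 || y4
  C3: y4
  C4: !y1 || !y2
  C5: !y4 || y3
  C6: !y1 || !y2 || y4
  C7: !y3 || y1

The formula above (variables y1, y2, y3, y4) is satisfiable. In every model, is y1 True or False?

Suppose y1 = false.
Unit clause (y4) forces y4 = true.
Unit clause (y3) forces y3 = true.
But (!y3) is also a unit clause — contradiction.
So every satisfying assignment has y1 = True.

True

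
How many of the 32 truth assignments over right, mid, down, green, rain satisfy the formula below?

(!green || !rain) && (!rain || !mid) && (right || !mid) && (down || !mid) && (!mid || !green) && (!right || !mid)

There are 2^5 = 32 truth assignments over (right, mid, down, green, rain).
Split on rain. With rain = true, the clauses containing rain are satisfied and !rain drops from the rest; 4 of the 2^4 = 16 assignments to the other variables satisfy what remains.
With rain = false, by the same count on the reduced clause set, 8 assignments work.
(One model: right=F, mid=F, down=F, green=F, rain=F.)
Total: 4 + 8 = 12.

12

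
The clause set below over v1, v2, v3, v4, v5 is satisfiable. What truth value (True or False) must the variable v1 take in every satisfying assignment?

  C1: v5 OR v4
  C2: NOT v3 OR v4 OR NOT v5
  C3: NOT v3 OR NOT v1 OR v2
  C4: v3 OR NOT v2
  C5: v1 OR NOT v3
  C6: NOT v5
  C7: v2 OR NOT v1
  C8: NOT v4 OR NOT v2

Suppose v1 = true.
The clause (NOT v5) is unit, so v5 = false.
The clause (v4) is unit, so v4 = true.
The clause (v2) is unit, so v2 = true.
But (NOT v2) is also a unit clause — contradiction.
So every satisfying assignment has v1 = False.

False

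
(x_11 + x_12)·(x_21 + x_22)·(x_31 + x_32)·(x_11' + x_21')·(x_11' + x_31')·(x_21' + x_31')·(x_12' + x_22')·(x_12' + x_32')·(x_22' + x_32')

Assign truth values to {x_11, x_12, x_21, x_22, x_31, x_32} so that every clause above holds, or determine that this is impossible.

Branch on x_11: set x_11 = 1.
The clause (x_21') is unit, so x_21 = 0.
The clause (x_22) is unit, so x_22 = 1.
The clause (x_31') is unit, so x_31 = 0.
The clause (x_32) is unit, so x_32 = 1.
That conflicts with the unit clause (x_32').
Undo x_11 and try x_11 = 0.
The clause (x_12) is unit, so x_12 = 1.
The clause (x_22') is unit, so x_22 = 0.
The clause (x_21) is unit, so x_21 = 1.
The clause (x_31') is unit, so x_31 = 0.
The clause (x_32) is unit, so x_32 = 1.
That conflicts with the unit clause (x_32').
Neither x_11 = 1 nor x_11 = 0 works.

UNSATISFIABLE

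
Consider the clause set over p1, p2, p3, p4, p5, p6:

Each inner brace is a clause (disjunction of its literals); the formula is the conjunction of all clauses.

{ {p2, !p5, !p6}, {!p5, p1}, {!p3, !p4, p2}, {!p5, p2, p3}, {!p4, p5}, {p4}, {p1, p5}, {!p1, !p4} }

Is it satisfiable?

Unit clause (p4) forces p4 = true.
Unit clause (p5) forces p5 = true.
Unit clause (p1) forces p1 = true.
That conflicts with the unit clause (!p1).
No assignment satisfies every clause.

No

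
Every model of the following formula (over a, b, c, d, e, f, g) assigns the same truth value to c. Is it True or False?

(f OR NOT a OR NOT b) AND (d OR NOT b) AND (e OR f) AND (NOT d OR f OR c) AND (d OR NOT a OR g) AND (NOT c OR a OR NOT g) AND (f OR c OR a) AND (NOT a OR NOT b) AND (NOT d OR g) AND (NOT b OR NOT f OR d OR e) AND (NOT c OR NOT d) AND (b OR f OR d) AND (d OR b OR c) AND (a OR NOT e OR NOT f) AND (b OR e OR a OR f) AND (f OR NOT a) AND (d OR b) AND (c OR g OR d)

False

Suppose c = true.
(NOT d) alone gives d = false.
(NOT b) alone gives b = false.
Now (b) is unsatisfied and unit — conflict.
So every satisfying assignment has c = False.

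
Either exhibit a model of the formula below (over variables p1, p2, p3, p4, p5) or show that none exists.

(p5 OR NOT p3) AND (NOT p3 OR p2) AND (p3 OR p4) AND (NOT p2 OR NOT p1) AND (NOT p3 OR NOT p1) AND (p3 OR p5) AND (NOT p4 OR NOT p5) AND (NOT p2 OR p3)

Suppose p5 = true.
(NOT p4) alone gives p4 = false.
(p3) alone gives p3 = true.
(p2) alone gives p2 = true.
(NOT p1) alone gives p1 = false.
Every clause now holds.

p1=false, p2=true, p3=true, p4=false, p5=true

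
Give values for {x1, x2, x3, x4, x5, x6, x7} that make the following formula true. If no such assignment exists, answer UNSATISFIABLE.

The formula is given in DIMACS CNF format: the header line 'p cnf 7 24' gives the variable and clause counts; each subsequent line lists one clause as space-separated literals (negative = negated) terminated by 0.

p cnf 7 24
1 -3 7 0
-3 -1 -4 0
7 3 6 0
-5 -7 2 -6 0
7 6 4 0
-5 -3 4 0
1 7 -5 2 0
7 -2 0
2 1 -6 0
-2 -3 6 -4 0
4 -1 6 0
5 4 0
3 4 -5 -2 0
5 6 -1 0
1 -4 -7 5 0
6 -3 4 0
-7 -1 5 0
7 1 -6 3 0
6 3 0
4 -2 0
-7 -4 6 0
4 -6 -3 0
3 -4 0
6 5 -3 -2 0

Case x7 = False:
Unit clause (¬x2) forces x2 = False.
Case x1 = True:
Case x3 = False:
Unit clause (x6) forces x6 = True.
Unit clause (¬x4) forces x4 = False.
Unit clause (x5) forces x5 = True.
This assignment satisfies each clause.

x1: True; x2: False; x3: False; x4: False; x5: True; x6: True; x7: False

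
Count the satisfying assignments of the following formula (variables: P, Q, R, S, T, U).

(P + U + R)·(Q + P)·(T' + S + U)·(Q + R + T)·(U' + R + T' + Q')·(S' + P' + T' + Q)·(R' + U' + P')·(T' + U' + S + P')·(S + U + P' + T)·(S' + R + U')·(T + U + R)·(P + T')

10

There are 2^6 = 64 truth assignments over (P, Q, R, S, T, U).
Split on U. With U = 1, the clauses containing U are satisfied and U' drops from the rest; 4 of the 2^5 = 32 assignments to the other variables satisfy what remains.
With U = 0, by the same count on the reduced clause set, 6 assignments work.
(One model: P=F, Q=T, R=F, S=F, T=F, U=T.)
Total: 4 + 6 = 10.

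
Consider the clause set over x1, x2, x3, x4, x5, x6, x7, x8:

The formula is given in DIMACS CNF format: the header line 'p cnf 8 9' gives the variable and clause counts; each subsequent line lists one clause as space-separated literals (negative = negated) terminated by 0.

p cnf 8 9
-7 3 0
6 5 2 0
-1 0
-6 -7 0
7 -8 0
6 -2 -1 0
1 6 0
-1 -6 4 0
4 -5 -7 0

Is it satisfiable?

Yes

Unit clause (¬x1) forces x1 = False.
Unit clause (x6) forces x6 = True.
Unit clause (¬x7) forces x7 = False.
Unit clause (¬x8) forces x8 = False.
No clause remains; x2, x3, x4, x5 are free.
A satisfying assignment: x1 ↦ False,  x2 ↦ True,  x3 ↦ False,  x4 ↦ True,  x5 ↦ False,  x6 ↦ True,  x7 ↦ False,  x8 ↦ False.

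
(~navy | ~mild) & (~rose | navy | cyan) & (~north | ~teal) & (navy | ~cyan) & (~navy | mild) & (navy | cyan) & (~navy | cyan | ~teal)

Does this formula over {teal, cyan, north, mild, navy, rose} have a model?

No, unsatisfiable

Case navy = 0:
(~cyan) alone gives cyan = 0.
But (cyan) is also a unit clause — contradiction.
So navy must be the other value — set navy = 1.
(~mild) alone gives mild = 0.
But (mild) is also a unit clause — contradiction.
Either choice for navy ends in contradiction.
No assignment satisfies every clause.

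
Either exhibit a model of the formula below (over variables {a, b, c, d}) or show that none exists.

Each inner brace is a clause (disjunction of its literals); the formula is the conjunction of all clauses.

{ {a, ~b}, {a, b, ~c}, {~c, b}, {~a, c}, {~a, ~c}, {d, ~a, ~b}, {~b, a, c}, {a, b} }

UNSATISFIABLE

Suppose a = 1.
(c) alone gives c = 1.
That conflicts with the unit clause (~c).
So a must be the other value — set a = 0.
(~b) alone gives b = 0.
That conflicts with the unit clause (b).
Both values of a lead to a conflict.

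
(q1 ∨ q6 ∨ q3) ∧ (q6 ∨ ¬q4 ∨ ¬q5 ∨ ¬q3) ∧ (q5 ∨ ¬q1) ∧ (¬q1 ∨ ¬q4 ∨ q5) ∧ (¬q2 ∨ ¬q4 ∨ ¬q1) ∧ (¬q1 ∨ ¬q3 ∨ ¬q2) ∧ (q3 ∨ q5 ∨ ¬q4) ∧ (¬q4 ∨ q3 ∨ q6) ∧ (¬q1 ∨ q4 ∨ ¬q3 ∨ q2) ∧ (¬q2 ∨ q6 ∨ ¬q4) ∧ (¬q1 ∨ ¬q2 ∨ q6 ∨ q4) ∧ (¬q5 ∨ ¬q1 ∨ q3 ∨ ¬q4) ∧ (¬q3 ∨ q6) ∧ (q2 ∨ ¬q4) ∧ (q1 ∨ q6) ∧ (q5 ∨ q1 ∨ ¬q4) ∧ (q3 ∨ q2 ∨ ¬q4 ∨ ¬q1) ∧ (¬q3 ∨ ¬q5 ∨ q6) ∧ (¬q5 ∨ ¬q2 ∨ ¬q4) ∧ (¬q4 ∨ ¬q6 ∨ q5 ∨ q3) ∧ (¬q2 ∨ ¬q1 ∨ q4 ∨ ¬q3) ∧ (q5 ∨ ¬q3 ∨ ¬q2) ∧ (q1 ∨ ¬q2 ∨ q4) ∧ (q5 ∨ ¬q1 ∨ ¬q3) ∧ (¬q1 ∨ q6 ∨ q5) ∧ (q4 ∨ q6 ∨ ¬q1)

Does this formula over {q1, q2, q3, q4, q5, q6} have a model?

Yes

Try q5 = True.
Try q3 = True.
(q6) alone gives q6 = True.
Try q1 = False.
Try q2 = False.
(¬q4) alone gives q4 = False.
All clauses are satisfied.
A satisfying assignment: q1=False; q2=False; q3=True; q4=False; q5=True; q6=True.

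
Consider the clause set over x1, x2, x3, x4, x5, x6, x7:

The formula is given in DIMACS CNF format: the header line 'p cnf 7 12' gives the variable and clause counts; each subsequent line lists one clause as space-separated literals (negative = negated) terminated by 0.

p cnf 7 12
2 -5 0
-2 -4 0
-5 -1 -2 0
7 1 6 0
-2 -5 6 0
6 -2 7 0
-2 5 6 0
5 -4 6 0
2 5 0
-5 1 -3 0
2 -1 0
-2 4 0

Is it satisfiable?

No

Branch on x2: set x2 = True.
The clause (¬x4) is unit, so x4 = False.
Now (x4) is unsatisfied and unit — conflict.
So x2 must be the other value — set x2 = False.
The clause (¬x5) is unit, so x5 = False.
Now (x5) is unsatisfied and unit — conflict.
Neither x2 = True nor x2 = False works.
No assignment satisfies every clause.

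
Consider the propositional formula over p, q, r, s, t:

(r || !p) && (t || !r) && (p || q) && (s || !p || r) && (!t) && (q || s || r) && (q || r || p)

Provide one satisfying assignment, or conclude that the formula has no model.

p=false,  q=true,  r=false,  s=true,  t=false

(!t) alone gives t = false.
(!r) alone gives r = false.
(!p) alone gives p = false.
(q) alone gives q = true.
Every clause is now satisfied; s is unconstrained.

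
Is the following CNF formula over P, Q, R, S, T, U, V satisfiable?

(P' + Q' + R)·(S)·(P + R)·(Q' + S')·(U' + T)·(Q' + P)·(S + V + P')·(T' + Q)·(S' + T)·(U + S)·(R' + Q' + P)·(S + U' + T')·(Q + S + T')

No

Unit clause (S) forces S = 1.
Unit clause (Q') forces Q = 0.
Unit clause (T') forces T = 0.
That conflicts with the unit clause (T).
No assignment satisfies every clause.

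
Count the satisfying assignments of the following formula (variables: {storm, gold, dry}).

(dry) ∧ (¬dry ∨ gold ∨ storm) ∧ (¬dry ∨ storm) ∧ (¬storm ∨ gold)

1

There are 2^3 = 8 truth assignments over (storm, gold, dry).
Split on dry. With dry = True, the clauses containing dry are satisfied and ¬dry drops from the rest; 1 of the 2^2 = 4 assignments to the other variables satisfy what remains.
With dry = False, by the same count on the reduced clause set, 0 assignments work.
Total: 1 + 0 = 1.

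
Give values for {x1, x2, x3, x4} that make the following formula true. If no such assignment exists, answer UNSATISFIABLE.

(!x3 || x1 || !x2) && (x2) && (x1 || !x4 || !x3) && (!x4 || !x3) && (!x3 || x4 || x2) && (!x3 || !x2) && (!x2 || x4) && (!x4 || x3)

Unit clause (x2) forces x2 = true.
Unit clause (!x3) forces x3 = false.
Unit clause (x4) forces x4 = true.
That conflicts with the unit clause (!x4).

UNSATISFIABLE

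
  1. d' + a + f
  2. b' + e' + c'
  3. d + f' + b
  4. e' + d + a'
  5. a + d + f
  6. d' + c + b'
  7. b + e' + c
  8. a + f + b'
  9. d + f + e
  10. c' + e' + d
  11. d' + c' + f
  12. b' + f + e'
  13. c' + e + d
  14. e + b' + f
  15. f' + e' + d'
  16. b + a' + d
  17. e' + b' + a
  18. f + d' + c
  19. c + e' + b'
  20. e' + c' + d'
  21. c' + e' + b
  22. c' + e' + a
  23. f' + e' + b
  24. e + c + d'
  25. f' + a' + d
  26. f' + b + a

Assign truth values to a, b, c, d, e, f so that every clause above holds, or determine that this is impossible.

a=0,  b=1,  c=1,  d=1,  e=0,  f=1

Case d = 1:
Case a = 0:
From the singleton clause (f), f = 1.
From the singleton clause (e'), e = 0.
From the singleton clause (c), c = 1.
From the singleton clause (b), b = 1.
All clauses are satisfied.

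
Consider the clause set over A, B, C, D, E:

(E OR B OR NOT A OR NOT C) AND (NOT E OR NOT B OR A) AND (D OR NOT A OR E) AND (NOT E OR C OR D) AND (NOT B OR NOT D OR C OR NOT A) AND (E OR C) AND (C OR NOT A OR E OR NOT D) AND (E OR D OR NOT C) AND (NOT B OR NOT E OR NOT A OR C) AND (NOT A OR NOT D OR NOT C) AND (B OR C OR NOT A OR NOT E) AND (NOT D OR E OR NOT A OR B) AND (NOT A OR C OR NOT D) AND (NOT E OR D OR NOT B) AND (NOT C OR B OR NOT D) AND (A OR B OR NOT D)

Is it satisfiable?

Yes, satisfiable

Case E = false:
Unit clause (C) forces C = true.
Unit clause (D) forces D = true.
Unit clause (NOT A) forces A = false.
Unit clause (B) forces B = true.
This assignment satisfies each clause.
A satisfying assignment: A=false; B=true; C=true; D=true; E=false.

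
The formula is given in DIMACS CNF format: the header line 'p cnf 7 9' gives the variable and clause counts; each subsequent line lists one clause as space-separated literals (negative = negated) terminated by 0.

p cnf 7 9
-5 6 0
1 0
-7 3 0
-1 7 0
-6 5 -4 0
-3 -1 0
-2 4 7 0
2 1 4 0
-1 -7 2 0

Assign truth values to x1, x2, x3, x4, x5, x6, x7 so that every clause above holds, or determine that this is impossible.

(x1) alone gives x1 = True.
(x7) alone gives x7 = True.
(x3) alone gives x3 = True.
But (¬x3) is also a unit clause — contradiction.

UNSATISFIABLE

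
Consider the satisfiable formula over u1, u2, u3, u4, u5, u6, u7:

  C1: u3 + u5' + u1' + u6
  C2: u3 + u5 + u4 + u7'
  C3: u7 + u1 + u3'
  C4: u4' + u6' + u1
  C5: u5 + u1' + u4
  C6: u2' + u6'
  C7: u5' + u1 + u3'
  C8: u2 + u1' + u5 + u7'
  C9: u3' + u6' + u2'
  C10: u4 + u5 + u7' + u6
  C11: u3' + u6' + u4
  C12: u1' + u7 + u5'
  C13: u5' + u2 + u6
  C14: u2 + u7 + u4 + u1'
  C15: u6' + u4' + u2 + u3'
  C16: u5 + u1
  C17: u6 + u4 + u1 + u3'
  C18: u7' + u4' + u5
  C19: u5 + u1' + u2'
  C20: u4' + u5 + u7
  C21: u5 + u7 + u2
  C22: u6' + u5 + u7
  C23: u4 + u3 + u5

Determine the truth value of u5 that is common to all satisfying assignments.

Suppose u5 = 0.
From the singleton clause (u1), u1 = 1.
From the singleton clause (u4), u4 = 1.
From the singleton clause (u7'), u7 = 0.
Now (u7) is unsatisfied and unit — conflict.
So every satisfying assignment has u5 = True.

True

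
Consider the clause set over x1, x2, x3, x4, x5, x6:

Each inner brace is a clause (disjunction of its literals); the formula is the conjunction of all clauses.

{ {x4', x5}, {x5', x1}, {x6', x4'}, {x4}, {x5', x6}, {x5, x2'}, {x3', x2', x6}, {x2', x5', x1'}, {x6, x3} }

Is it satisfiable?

Unsatisfiable

From the singleton clause (x4), x4 = 1.
From the singleton clause (x5), x5 = 1.
From the singleton clause (x1), x1 = 1.
From the singleton clause (x6'), x6 = 0.
But (x6) is also a unit clause — contradiction.
No assignment satisfies every clause.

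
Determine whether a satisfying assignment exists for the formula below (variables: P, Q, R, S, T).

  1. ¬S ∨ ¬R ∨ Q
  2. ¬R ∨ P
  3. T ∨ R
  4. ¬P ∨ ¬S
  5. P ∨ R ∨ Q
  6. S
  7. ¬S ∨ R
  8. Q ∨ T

From the singleton clause (S), S = True.
From the singleton clause (¬P), P = False.
From the singleton clause (¬R), R = False.
That conflicts with the unit clause (R).
No assignment satisfies every clause.

No, unsatisfiable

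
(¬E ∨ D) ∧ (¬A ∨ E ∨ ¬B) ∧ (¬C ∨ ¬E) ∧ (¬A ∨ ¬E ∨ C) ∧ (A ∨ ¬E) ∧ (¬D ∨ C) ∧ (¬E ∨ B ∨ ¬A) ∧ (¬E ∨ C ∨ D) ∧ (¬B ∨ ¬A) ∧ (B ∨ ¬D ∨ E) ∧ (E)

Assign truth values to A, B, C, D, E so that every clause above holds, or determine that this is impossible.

The clause (E) is unit, so E = True.
The clause (D) is unit, so D = True.
The clause (¬C) is unit, so C = False.
Now (C) is unsatisfied and unit — conflict.

UNSATISFIABLE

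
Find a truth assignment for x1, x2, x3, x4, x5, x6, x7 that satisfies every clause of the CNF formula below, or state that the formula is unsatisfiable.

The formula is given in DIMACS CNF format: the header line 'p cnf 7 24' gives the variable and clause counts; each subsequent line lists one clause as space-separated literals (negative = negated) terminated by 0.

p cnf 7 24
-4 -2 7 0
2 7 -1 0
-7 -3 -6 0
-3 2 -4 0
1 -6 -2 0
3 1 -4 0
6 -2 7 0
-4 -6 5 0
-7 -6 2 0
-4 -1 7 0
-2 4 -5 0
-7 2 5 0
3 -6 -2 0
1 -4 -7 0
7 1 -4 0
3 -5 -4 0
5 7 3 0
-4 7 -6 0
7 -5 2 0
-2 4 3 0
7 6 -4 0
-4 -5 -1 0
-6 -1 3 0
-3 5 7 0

x1=False, x2=True, x3=True, x4=False, x5=False, x6=False, x7=True

Case x4 = False:
Case x2 = True:
From the singleton clause (¬x5), x5 = False.
From the singleton clause (x3), x3 = True.
From the singleton clause (x7), x7 = True.
From the singleton clause (¬x6), x6 = False.
Every clause is now satisfied; x1 is unconstrained.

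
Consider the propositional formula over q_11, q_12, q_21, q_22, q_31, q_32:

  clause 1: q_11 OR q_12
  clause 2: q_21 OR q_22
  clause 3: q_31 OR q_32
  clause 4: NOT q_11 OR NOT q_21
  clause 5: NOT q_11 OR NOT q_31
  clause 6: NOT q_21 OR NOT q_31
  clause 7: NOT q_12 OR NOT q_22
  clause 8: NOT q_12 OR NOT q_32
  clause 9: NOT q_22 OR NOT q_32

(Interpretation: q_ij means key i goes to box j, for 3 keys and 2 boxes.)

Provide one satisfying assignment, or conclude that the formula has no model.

UNSATISFIABLE

Suppose q_11 = true.
(NOT q_21) alone gives q_21 = false.
(q_22) alone gives q_22 = true.
(NOT q_31) alone gives q_31 = false.
(q_32) alone gives q_32 = true.
Now (NOT q_32) is unsatisfied and unit — conflict.
Undo q_11 and try q_11 = false.
(q_12) alone gives q_12 = true.
(NOT q_22) alone gives q_22 = false.
(q_21) alone gives q_21 = true.
(NOT q_31) alone gives q_31 = false.
(q_32) alone gives q_32 = true.
Now (NOT q_32) is unsatisfied and unit — conflict.
Both values of q_11 lead to a conflict.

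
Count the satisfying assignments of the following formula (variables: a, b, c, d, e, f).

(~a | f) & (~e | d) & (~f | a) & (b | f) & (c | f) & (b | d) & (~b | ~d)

There are 2^6 = 64 truth assignments over (a, b, c, d, e, f).
Split on a. With a = 1, the clauses containing a are satisfied and ~a drops from the rest; 6 of the 2^5 = 32 assignments to the other variables satisfy what remains.
With a = 0, by the same count on the reduced clause set, 1 assignment works.
(One model: a=F, b=T, c=T, d=F, e=F, f=F.)
Total: 6 + 1 = 7.

7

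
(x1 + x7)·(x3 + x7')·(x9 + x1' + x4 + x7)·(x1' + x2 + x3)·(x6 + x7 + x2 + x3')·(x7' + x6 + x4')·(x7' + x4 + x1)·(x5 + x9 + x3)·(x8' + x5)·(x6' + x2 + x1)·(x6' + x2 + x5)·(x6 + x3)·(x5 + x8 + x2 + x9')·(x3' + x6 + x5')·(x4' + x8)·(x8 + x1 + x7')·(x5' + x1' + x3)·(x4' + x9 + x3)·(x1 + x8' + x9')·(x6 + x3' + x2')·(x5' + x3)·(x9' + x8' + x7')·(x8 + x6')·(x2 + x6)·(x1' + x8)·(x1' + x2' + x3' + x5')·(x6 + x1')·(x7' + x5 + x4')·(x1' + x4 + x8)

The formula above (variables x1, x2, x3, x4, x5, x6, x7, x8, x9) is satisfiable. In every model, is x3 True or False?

Suppose x3 = 0.
From the singleton clause (x7'), x7 = 0.
From the singleton clause (x1), x1 = 1.
From the singleton clause (x2), x2 = 1.
From the singleton clause (x6), x6 = 1.
From the singleton clause (x5'), x5 = 0.
From the singleton clause (x9), x9 = 1.
From the singleton clause (x8'), x8 = 0.
But (x8) is also a unit clause — contradiction.
So every satisfying assignment has x3 = True.

True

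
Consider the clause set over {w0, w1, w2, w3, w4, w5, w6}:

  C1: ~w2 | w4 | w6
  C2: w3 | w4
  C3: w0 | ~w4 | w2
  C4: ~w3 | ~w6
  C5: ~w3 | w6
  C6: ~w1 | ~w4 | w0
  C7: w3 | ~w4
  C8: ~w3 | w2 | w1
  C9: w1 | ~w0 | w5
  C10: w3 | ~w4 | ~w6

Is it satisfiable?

Unsatisfiable

Try w3 = 1.
(~w6) alone gives w6 = 0.
Now (w6) is unsatisfied and unit — conflict.
Backtrack on w3: now try w3 = 0.
(w4) alone gives w4 = 1.
Now (~w4) is unsatisfied and unit — conflict.
Either choice for w3 ends in contradiction.
No assignment satisfies every clause.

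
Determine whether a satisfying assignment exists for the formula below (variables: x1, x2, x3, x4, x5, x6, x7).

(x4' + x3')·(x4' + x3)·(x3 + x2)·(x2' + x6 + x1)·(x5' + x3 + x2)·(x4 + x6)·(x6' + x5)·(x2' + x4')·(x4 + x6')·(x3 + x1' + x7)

No, unsatisfiable

Suppose x4 = 0.
The clause (x6) is unit, so x6 = 1.
Now (x6') is unsatisfied and unit — conflict.
That branch fails; take x4 = 1 instead.
The clause (x3') is unit, so x3 = 0.
Now (x3) is unsatisfied and unit — conflict.
Either choice for x4 ends in contradiction.
No assignment satisfies every clause.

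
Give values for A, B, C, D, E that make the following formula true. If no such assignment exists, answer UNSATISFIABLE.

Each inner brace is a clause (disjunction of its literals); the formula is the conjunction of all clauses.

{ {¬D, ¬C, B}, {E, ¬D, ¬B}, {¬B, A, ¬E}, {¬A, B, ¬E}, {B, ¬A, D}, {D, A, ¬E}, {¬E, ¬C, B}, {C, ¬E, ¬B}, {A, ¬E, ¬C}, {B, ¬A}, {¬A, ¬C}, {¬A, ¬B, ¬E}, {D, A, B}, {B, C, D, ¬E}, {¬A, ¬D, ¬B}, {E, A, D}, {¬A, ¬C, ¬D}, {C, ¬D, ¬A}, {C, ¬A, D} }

A ↦ False, B ↦ False, C ↦ False, D ↦ True, E ↦ True

Case B = False:
The clause (¬A) is unit, so A = False.
The clause (D) is unit, so D = True.
The clause (¬C) is unit, so C = False.
All clauses hold; E can take either value.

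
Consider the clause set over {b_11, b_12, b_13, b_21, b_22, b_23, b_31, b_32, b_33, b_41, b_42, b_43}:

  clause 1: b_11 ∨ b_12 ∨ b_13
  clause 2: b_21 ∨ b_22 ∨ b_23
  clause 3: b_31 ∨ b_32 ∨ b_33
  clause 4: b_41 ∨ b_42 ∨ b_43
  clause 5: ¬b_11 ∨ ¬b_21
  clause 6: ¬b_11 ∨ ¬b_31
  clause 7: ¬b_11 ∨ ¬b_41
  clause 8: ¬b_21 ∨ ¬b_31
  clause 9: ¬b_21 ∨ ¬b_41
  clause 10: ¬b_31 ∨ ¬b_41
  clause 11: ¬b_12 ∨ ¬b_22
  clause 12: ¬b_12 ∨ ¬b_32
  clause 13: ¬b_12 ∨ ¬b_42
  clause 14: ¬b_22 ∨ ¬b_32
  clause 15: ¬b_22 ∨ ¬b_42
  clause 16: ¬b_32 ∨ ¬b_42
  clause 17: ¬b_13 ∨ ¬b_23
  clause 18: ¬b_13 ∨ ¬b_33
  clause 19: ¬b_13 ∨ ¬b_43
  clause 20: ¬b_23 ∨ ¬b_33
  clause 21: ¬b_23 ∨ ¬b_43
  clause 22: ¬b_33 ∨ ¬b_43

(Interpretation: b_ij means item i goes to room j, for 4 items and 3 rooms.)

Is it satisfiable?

No

Try b_11 = False.
Try b_12 = True.
(¬b_22) alone gives b_22 = False.
(¬b_32) alone gives b_32 = False.
(¬b_42) alone gives b_42 = False.
Try b_21 = True.
(¬b_31) alone gives b_31 = False.
(b_33) alone gives b_33 = True.
(¬b_41) alone gives b_41 = False.
(b_43) alone gives b_43 = True.
Now (¬b_43) is unsatisfied and unit — conflict.
Backtrack on b_21: now try b_21 = False.
(b_23) alone gives b_23 = True.
(¬b_13) alone gives b_13 = False.
(¬b_33) alone gives b_33 = False.
(b_31) alone gives b_31 = True.
(¬b_41) alone gives b_41 = False.
(b_43) alone gives b_43 = True.
Now (¬b_43) is unsatisfied and unit — conflict.
Either choice for b_21 ends in contradiction.
Backtrack on b_12: now try b_12 = False.
(b_13) alone gives b_13 = True.
(¬b_23) alone gives b_23 = False.
(¬b_33) alone gives b_33 = False.
(¬b_43) alone gives b_43 = False.
Try b_21 = True.
(¬b_31) alone gives b_31 = False.
(b_32) alone gives b_32 = True.
(¬b_41) alone gives b_41 = False.
(b_42) alone gives b_42 = True.
Now (¬b_42) is unsatisfied and unit — conflict.
Backtrack on b_21: now try b_21 = False.
(b_22) alone gives b_22 = True.
(¬b_32) alone gives b_32 = False.
(b_31) alone gives b_31 = True.
(¬b_41) alone gives b_41 = False.
(b_42) alone gives b_42 = True.
Now (¬b_42) is unsatisfied and unit — conflict.
Either choice for b_21 ends in contradiction.
Either choice for b_12 ends in contradiction.
Backtrack on b_11: now try b_11 = True.
(¬b_21) alone gives b_21 = False.
(¬b_31) alone gives b_31 = False.
(¬b_41) alone gives b_41 = False.
Try b_22 = True.
(¬b_12) alone gives b_12 = False.
(¬b_32) alone gives b_32 = False.
(b_33) alone gives b_33 = True.
(¬b_42) alone gives b_42 = False.
(b_43) alone gives b_43 = True.
Now (¬b_43) is unsatisfied and unit — conflict.
Backtrack on b_22: now try b_22 = False.
(b_23) alone gives b_23 = True.
(¬b_13) alone gives b_13 = False.
(¬b_33) alone gives b_33 = False.
(b_32) alone gives b_32 = True.
(¬b_12) alone gives b_12 = False.
(¬b_42) alone gives b_42 = False.
(b_43) alone gives b_43 = True.
Now (¬b_43) is unsatisfied and unit — conflict.
Either choice for b_22 ends in contradiction.
Either choice for b_11 ends in contradiction.
No assignment satisfies every clause.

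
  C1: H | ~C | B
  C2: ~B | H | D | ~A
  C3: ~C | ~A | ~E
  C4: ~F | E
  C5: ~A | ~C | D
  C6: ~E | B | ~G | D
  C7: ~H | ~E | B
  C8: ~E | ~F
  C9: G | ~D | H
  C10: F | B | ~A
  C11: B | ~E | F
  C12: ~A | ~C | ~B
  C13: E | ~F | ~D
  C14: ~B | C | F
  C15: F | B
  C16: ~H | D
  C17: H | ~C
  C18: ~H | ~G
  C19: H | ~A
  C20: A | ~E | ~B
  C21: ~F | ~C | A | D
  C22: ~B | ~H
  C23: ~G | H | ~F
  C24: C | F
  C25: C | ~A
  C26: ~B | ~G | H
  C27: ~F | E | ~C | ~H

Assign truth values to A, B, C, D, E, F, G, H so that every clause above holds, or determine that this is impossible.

UNSATISFIABLE

Try F = 0.
(B) alone gives B = 1.
(C) alone gives C = 1.
(~A) alone gives A = 0.
(H) alone gives H = 1.
Now (~H) is unsatisfied and unit — conflict.
That branch fails; take F = 1 instead.
(E) alone gives E = 1.
Now (~E) is unsatisfied and unit — conflict.
Both values of F lead to a conflict.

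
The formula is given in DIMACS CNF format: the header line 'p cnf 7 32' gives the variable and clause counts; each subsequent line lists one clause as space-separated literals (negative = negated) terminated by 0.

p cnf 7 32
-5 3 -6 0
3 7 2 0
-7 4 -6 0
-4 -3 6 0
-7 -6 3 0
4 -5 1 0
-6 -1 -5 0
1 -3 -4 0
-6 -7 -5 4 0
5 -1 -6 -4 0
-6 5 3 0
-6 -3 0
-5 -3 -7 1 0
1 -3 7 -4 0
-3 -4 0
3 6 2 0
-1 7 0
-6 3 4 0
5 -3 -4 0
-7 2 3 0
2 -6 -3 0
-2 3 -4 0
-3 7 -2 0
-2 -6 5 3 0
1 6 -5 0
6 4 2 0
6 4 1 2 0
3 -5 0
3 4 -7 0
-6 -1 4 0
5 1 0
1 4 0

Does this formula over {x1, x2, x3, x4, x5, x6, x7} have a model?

Case x6 = False:
Case x4 = False:
From the singleton clause (x2), x2 = True.
From the singleton clause (x1), x1 = True.
From the singleton clause (x7), x7 = True.
From the singleton clause (x3), x3 = True.
No clause remains; x5 is free.
A satisfying assignment: x1 ↦ True, x2 ↦ True, x3 ↦ True, x4 ↦ False, x5 ↦ True, x6 ↦ False, x7 ↦ True.

Yes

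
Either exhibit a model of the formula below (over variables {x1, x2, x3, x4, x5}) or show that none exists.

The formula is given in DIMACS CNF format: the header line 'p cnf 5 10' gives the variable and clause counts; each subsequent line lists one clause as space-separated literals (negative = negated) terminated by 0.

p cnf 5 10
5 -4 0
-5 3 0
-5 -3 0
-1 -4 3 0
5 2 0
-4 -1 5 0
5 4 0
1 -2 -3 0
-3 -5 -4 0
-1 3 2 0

UNSATISFIABLE

Suppose x5 = True.
From the singleton clause (x3), x3 = True.
That conflicts with the unit clause (¬x3).
That branch fails; take x5 = False instead.
From the singleton clause (¬x4), x4 = False.
That conflicts with the unit clause (x4).
Neither x5 = True nor x5 = False works.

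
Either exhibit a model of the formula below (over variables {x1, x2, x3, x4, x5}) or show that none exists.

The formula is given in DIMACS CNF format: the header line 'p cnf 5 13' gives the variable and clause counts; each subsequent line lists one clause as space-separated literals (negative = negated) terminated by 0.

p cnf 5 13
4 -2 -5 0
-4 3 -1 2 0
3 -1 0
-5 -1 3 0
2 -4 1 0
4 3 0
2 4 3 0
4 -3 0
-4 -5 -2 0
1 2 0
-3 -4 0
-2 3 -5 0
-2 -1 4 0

Try x3 = False.
From the singleton clause (¬x1), x1 = False.
From the singleton clause (x4), x4 = True.
From the singleton clause (x2), x2 = True.
From the singleton clause (¬x5), x5 = False.
Every clause now holds.

x1=False; x2=True; x3=False; x4=True; x5=False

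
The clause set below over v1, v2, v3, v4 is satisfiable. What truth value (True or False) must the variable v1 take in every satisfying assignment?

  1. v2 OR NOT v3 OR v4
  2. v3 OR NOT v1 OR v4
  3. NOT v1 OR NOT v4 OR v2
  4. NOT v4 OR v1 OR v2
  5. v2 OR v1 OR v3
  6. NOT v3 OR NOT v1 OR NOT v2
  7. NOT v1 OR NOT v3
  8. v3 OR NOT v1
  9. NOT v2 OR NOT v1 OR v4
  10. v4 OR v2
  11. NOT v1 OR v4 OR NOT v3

Suppose v1 = true.
(NOT v3) alone gives v3 = false.
That conflicts with the unit clause (v3).
So every satisfying assignment has v1 = False.

False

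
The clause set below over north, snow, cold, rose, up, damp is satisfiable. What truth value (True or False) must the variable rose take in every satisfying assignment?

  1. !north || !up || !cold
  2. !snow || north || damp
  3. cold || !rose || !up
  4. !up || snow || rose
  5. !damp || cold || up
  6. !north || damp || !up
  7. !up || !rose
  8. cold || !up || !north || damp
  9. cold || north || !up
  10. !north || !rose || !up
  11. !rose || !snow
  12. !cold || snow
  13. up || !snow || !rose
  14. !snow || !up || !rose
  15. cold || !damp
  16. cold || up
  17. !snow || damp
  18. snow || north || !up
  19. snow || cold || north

Suppose rose = true.
Unit clause (!up) forces up = false.
Unit clause (!snow) forces snow = false.
Unit clause (!cold) forces cold = false.
But (cold) is also a unit clause — contradiction.
So every satisfying assignment has rose = False.

False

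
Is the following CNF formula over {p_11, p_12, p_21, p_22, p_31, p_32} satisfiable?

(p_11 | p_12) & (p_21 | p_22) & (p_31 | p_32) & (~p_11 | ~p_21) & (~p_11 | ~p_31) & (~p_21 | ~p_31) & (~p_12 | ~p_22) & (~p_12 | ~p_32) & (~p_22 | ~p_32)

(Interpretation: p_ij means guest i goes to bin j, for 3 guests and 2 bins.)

Suppose p_11 = 1.
From the singleton clause (~p_21), p_21 = 0.
From the singleton clause (p_22), p_22 = 1.
From the singleton clause (~p_31), p_31 = 0.
From the singleton clause (p_32), p_32 = 1.
But (~p_32) is also a unit clause — contradiction.
That branch fails; take p_11 = 0 instead.
From the singleton clause (p_12), p_12 = 1.
From the singleton clause (~p_22), p_22 = 0.
From the singleton clause (p_21), p_21 = 1.
From the singleton clause (~p_31), p_31 = 0.
From the singleton clause (p_32), p_32 = 1.
But (~p_32) is also a unit clause — contradiction.
Either choice for p_11 ends in contradiction.
No assignment satisfies every clause.

No, unsatisfiable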